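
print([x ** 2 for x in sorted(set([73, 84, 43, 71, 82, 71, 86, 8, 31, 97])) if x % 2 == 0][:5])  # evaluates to [64, 6724, 7056, 7396]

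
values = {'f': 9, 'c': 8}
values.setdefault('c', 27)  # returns 8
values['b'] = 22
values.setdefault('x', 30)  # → 30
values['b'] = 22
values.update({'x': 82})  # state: {'f': 9, 'c': 8, 'b': 22, 'x': 82}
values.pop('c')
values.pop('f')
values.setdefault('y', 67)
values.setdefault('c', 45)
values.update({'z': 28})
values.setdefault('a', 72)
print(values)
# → {'b': 22, 'x': 82, 'y': 67, 'c': 45, 'z': 28, 'a': 72}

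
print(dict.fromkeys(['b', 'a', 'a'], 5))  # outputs {'b': 5, 'a': 5}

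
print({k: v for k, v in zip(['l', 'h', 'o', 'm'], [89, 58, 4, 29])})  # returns {'l': 89, 'h': 58, 'o': 4, 'm': 29}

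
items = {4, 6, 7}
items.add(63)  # {4, 6, 7, 63}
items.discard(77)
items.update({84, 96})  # {4, 6, 7, 63, 84, 96}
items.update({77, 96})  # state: {4, 6, 7, 63, 77, 84, 96}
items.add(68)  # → {4, 6, 7, 63, 68, 77, 84, 96}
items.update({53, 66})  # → {4, 6, 7, 53, 63, 66, 68, 77, 84, 96}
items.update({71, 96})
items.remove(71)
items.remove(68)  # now {4, 6, 7, 53, 63, 66, 77, 84, 96}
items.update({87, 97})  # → {4, 6, 7, 53, 63, 66, 77, 84, 87, 96, 97}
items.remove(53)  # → {4, 6, 7, 63, 66, 77, 84, 87, 96, 97}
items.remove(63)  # {4, 6, 7, 66, 77, 84, 87, 96, 97}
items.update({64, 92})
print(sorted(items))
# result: [4, 6, 7, 64, 66, 77, 84, 87, 92, 96, 97]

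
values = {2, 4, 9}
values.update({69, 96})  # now {2, 4, 9, 69, 96}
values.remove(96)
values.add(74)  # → {2, 4, 9, 69, 74}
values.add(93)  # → {2, 4, 9, 69, 74, 93}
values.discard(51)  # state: {2, 4, 9, 69, 74, 93}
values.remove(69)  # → {2, 4, 9, 74, 93}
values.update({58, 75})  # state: {2, 4, 9, 58, 74, 75, 93}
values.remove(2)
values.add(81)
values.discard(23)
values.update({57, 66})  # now {4, 9, 57, 58, 66, 74, 75, 81, 93}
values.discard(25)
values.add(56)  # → {4, 9, 56, 57, 58, 66, 74, 75, 81, 93}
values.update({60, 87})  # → {4, 9, 56, 57, 58, 60, 66, 74, 75, 81, 87, 93}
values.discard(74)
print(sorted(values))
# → [4, 9, 56, 57, 58, 60, 66, 75, 81, 87, 93]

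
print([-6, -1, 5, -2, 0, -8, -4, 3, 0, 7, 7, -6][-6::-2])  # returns [-4, 0, 5, -6]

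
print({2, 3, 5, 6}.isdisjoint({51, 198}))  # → True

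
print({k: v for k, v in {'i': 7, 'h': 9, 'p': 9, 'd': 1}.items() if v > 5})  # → {'i': 7, 'h': 9, 'p': 9}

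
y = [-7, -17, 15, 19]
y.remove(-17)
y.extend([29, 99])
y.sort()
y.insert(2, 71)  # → [-7, 15, 71, 19, 29, 99]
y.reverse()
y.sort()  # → [-7, 15, 19, 29, 71, 99]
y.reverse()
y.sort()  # [-7, 15, 19, 29, 71, 99]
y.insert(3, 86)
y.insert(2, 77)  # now [-7, 15, 77, 19, 86, 29, 71, 99]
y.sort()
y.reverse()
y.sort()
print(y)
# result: [-7, 15, 19, 29, 71, 77, 86, 99]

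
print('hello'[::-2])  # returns olh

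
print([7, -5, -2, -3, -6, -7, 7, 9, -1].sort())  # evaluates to None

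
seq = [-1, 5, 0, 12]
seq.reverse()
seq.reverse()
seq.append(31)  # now [-1, 5, 0, 12, 31]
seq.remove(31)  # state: [-1, 5, 0, 12]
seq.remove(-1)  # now [5, 0, 12]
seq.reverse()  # [12, 0, 5]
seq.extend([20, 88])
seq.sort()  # [0, 5, 12, 20, 88]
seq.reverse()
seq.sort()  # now [0, 5, 12, 20, 88]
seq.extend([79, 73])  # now [0, 5, 12, 20, 88, 79, 73]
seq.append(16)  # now [0, 5, 12, 20, 88, 79, 73, 16]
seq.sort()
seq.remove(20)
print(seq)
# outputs [0, 5, 12, 16, 73, 79, 88]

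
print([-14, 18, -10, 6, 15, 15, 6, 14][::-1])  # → [14, 6, 15, 15, 6, -10, 18, -14]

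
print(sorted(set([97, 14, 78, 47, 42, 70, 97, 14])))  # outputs [14, 42, 47, 70, 78, 97]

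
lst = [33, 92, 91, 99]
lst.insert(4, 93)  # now [33, 92, 91, 99, 93]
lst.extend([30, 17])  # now [33, 92, 91, 99, 93, 30, 17]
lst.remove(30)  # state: [33, 92, 91, 99, 93, 17]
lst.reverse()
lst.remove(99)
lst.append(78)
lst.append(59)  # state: [17, 93, 91, 92, 33, 78, 59]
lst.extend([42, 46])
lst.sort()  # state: [17, 33, 42, 46, 59, 78, 91, 92, 93]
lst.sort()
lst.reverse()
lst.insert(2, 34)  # [93, 92, 34, 91, 78, 59, 46, 42, 33, 17]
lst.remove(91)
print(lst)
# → [93, 92, 34, 78, 59, 46, 42, 33, 17]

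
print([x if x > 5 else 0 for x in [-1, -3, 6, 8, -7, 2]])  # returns [0, 0, 6, 8, 0, 0]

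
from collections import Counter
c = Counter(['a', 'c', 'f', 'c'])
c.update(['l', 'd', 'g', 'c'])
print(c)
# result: Counter({'c': 3, 'a': 1, 'f': 1, 'l': 1, 'd': 1, 'g': 1})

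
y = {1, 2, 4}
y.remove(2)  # {1, 4}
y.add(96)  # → {1, 4, 96}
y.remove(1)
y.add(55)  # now {4, 55, 96}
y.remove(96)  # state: {4, 55}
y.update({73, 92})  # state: {4, 55, 73, 92}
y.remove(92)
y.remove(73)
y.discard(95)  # {4, 55}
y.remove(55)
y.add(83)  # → {4, 83}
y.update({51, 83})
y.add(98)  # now {4, 51, 83, 98}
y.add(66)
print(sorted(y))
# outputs [4, 51, 66, 83, 98]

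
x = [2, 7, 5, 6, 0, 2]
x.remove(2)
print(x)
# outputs [7, 5, 6, 0, 2]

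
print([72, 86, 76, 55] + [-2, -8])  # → [72, 86, 76, 55, -2, -8]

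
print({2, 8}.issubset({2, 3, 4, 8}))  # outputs True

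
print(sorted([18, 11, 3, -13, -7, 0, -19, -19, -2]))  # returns [-19, -19, -13, -7, -2, 0, 3, 11, 18]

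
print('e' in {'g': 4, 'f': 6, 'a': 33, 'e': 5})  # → True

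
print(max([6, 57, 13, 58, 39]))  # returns 58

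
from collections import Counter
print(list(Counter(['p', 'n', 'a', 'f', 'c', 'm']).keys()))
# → ['p', 'n', 'a', 'f', 'c', 'm']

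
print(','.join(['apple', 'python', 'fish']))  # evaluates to apple,python,fish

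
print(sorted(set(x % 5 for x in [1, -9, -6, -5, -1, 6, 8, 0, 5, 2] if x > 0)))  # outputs [0, 1, 2, 3]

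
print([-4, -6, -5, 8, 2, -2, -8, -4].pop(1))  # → -6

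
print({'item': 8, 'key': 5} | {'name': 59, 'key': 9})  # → {'item': 8, 'key': 9, 'name': 59}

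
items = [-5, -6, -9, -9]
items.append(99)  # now [-5, -6, -9, -9, 99]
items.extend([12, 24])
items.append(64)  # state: [-5, -6, -9, -9, 99, 12, 24, 64]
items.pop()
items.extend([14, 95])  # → [-5, -6, -9, -9, 99, 12, 24, 14, 95]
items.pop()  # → 95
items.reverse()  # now [14, 24, 12, 99, -9, -9, -6, -5]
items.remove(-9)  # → [14, 24, 12, 99, -9, -6, -5]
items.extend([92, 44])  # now [14, 24, 12, 99, -9, -6, -5, 92, 44]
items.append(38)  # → [14, 24, 12, 99, -9, -6, -5, 92, 44, 38]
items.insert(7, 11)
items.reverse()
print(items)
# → [38, 44, 92, 11, -5, -6, -9, 99, 12, 24, 14]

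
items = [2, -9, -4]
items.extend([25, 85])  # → [2, -9, -4, 25, 85]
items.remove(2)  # [-9, -4, 25, 85]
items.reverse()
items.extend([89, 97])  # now [85, 25, -4, -9, 89, 97]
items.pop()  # 97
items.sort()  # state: [-9, -4, 25, 85, 89]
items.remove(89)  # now [-9, -4, 25, 85]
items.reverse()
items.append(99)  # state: [85, 25, -4, -9, 99]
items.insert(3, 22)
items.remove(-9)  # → [85, 25, -4, 22, 99]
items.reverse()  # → [99, 22, -4, 25, 85]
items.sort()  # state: [-4, 22, 25, 85, 99]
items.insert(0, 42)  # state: [42, -4, 22, 25, 85, 99]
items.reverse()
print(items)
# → [99, 85, 25, 22, -4, 42]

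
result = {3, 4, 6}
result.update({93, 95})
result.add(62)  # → {3, 4, 6, 62, 93, 95}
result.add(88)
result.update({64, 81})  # {3, 4, 6, 62, 64, 81, 88, 93, 95}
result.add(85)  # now {3, 4, 6, 62, 64, 81, 85, 88, 93, 95}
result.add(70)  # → {3, 4, 6, 62, 64, 70, 81, 85, 88, 93, 95}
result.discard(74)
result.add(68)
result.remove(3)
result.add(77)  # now {4, 6, 62, 64, 68, 70, 77, 81, 85, 88, 93, 95}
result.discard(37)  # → {4, 6, 62, 64, 68, 70, 77, 81, 85, 88, 93, 95}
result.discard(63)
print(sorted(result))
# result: [4, 6, 62, 64, 68, 70, 77, 81, 85, 88, 93, 95]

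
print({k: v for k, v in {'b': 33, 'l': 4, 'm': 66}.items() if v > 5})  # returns {'b': 33, 'm': 66}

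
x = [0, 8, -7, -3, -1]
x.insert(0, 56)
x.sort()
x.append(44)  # [-7, -3, -1, 0, 8, 56, 44]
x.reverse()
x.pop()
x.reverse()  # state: [-3, -1, 0, 8, 56, 44]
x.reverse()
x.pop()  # -3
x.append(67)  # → [44, 56, 8, 0, -1, 67]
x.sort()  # [-1, 0, 8, 44, 56, 67]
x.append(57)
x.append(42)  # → [-1, 0, 8, 44, 56, 67, 57, 42]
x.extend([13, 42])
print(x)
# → [-1, 0, 8, 44, 56, 67, 57, 42, 13, 42]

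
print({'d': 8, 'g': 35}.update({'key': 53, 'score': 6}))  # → None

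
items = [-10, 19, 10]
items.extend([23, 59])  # [-10, 19, 10, 23, 59]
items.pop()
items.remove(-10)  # [19, 10, 23]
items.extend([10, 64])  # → [19, 10, 23, 10, 64]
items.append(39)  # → [19, 10, 23, 10, 64, 39]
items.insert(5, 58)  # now [19, 10, 23, 10, 64, 58, 39]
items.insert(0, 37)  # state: [37, 19, 10, 23, 10, 64, 58, 39]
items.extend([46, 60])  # [37, 19, 10, 23, 10, 64, 58, 39, 46, 60]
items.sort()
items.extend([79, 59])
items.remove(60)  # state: [10, 10, 19, 23, 37, 39, 46, 58, 64, 79, 59]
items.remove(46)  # [10, 10, 19, 23, 37, 39, 58, 64, 79, 59]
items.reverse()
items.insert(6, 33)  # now [59, 79, 64, 58, 39, 37, 33, 23, 19, 10, 10]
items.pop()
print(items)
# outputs [59, 79, 64, 58, 39, 37, 33, 23, 19, 10]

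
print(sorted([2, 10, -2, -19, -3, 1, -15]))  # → [-19, -15, -3, -2, 1, 2, 10]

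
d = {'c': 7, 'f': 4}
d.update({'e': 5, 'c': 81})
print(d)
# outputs {'c': 81, 'f': 4, 'e': 5}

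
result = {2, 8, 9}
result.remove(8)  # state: {2, 9}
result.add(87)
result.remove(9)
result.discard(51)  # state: {2, 87}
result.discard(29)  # {2, 87}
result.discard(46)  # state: {2, 87}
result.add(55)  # {2, 55, 87}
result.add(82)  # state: {2, 55, 82, 87}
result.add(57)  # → {2, 55, 57, 82, 87}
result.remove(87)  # {2, 55, 57, 82}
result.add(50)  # {2, 50, 55, 57, 82}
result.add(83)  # {2, 50, 55, 57, 82, 83}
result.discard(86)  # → {2, 50, 55, 57, 82, 83}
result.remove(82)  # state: {2, 50, 55, 57, 83}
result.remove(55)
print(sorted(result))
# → [2, 50, 57, 83]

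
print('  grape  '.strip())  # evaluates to grape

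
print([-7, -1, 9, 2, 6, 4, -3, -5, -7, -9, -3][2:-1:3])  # [9, 4, -7]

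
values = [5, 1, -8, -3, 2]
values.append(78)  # [5, 1, -8, -3, 2, 78]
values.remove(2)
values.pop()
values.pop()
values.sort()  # [-8, 1, 5]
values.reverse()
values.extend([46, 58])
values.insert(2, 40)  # [5, 1, 40, -8, 46, 58]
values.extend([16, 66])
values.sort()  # [-8, 1, 5, 16, 40, 46, 58, 66]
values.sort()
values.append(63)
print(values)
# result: [-8, 1, 5, 16, 40, 46, 58, 66, 63]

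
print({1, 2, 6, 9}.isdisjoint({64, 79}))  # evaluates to True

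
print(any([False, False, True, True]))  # True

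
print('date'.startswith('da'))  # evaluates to True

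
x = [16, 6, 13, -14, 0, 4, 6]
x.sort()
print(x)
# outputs [-14, 0, 4, 6, 6, 13, 16]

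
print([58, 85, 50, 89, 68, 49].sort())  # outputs None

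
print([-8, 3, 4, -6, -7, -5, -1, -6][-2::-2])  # [-1, -7, 4, -8]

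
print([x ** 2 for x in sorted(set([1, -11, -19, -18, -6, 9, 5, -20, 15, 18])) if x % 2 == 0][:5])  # [400, 324, 36, 324]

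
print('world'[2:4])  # rl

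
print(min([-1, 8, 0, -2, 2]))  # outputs -2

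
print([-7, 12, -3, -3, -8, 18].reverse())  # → None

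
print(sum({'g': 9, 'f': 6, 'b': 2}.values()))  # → 17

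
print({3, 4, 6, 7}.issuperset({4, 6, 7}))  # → True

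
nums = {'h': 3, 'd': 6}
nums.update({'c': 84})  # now {'h': 3, 'd': 6, 'c': 84}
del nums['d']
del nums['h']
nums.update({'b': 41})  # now {'c': 84, 'b': 41}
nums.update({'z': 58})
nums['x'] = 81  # {'c': 84, 'b': 41, 'z': 58, 'x': 81}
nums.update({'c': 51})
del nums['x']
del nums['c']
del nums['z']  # {'b': 41}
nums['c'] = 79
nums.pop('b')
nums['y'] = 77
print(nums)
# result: {'c': 79, 'y': 77}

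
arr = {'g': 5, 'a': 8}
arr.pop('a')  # 8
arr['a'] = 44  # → {'g': 5, 'a': 44}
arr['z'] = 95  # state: {'g': 5, 'a': 44, 'z': 95}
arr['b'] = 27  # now {'g': 5, 'a': 44, 'z': 95, 'b': 27}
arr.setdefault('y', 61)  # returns 61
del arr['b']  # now {'g': 5, 'a': 44, 'z': 95, 'y': 61}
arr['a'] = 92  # {'g': 5, 'a': 92, 'z': 95, 'y': 61}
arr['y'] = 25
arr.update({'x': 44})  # {'g': 5, 'a': 92, 'z': 95, 'y': 25, 'x': 44}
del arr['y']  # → {'g': 5, 'a': 92, 'z': 95, 'x': 44}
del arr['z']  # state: {'g': 5, 'a': 92, 'x': 44}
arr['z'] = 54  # {'g': 5, 'a': 92, 'x': 44, 'z': 54}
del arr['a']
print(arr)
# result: {'g': 5, 'x': 44, 'z': 54}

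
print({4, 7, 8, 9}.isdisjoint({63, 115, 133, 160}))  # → True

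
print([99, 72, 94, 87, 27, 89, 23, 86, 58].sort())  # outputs None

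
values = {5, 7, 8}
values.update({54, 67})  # {5, 7, 8, 54, 67}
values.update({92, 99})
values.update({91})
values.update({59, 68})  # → {5, 7, 8, 54, 59, 67, 68, 91, 92, 99}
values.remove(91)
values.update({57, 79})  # {5, 7, 8, 54, 57, 59, 67, 68, 79, 92, 99}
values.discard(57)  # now {5, 7, 8, 54, 59, 67, 68, 79, 92, 99}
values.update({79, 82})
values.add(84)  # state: {5, 7, 8, 54, 59, 67, 68, 79, 82, 84, 92, 99}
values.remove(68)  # {5, 7, 8, 54, 59, 67, 79, 82, 84, 92, 99}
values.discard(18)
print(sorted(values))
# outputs [5, 7, 8, 54, 59, 67, 79, 82, 84, 92, 99]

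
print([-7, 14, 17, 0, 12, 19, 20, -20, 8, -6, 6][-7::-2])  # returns [12, 17, -7]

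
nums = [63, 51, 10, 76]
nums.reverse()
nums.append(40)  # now [76, 10, 51, 63, 40]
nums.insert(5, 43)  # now [76, 10, 51, 63, 40, 43]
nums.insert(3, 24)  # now [76, 10, 51, 24, 63, 40, 43]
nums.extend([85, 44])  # [76, 10, 51, 24, 63, 40, 43, 85, 44]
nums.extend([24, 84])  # [76, 10, 51, 24, 63, 40, 43, 85, 44, 24, 84]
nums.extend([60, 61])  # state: [76, 10, 51, 24, 63, 40, 43, 85, 44, 24, 84, 60, 61]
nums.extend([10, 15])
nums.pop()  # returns 15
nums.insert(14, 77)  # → [76, 10, 51, 24, 63, 40, 43, 85, 44, 24, 84, 60, 61, 10, 77]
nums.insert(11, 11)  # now [76, 10, 51, 24, 63, 40, 43, 85, 44, 24, 84, 11, 60, 61, 10, 77]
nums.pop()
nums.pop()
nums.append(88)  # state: [76, 10, 51, 24, 63, 40, 43, 85, 44, 24, 84, 11, 60, 61, 88]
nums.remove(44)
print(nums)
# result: [76, 10, 51, 24, 63, 40, 43, 85, 24, 84, 11, 60, 61, 88]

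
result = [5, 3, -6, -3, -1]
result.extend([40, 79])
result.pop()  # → 79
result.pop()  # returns 40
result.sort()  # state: [-6, -3, -1, 3, 5]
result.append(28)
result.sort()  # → [-6, -3, -1, 3, 5, 28]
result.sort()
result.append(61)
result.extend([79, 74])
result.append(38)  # [-6, -3, -1, 3, 5, 28, 61, 79, 74, 38]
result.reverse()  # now [38, 74, 79, 61, 28, 5, 3, -1, -3, -6]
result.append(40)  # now [38, 74, 79, 61, 28, 5, 3, -1, -3, -6, 40]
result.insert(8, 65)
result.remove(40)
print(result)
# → [38, 74, 79, 61, 28, 5, 3, -1, 65, -3, -6]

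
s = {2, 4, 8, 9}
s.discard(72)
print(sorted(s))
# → [2, 4, 8, 9]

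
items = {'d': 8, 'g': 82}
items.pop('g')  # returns 82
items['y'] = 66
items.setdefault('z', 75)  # 75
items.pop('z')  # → 75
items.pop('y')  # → 66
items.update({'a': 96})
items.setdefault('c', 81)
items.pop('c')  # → 81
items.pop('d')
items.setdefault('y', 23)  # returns 23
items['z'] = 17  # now {'a': 96, 'y': 23, 'z': 17}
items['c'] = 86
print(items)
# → {'a': 96, 'y': 23, 'z': 17, 'c': 86}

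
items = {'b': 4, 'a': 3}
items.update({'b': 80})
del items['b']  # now {'a': 3}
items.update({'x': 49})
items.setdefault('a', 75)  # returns 3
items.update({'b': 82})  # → {'a': 3, 'x': 49, 'b': 82}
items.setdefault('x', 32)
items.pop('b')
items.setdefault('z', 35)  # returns 35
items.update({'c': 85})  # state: {'a': 3, 'x': 49, 'z': 35, 'c': 85}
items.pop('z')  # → 35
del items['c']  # {'a': 3, 'x': 49}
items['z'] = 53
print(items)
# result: {'a': 3, 'x': 49, 'z': 53}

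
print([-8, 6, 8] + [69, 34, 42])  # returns [-8, 6, 8, 69, 34, 42]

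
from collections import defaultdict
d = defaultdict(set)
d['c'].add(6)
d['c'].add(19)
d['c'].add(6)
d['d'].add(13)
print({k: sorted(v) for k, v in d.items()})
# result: {'c': [6, 19], 'd': [13]}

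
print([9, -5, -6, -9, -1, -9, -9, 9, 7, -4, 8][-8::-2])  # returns [-9, -5]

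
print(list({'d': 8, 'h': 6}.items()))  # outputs [('d', 8), ('h', 6)]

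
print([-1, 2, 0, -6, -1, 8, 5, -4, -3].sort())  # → None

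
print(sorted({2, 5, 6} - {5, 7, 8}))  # [2, 6]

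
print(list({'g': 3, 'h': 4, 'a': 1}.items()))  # [('g', 3), ('h', 4), ('a', 1)]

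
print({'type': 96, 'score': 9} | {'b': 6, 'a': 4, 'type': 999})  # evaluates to {'type': 999, 'score': 9, 'b': 6, 'a': 4}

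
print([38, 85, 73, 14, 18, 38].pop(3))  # 14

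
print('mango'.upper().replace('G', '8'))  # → MAN8O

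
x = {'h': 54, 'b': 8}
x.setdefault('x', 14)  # 14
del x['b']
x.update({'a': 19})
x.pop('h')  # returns 54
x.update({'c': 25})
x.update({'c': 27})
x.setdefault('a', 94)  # 19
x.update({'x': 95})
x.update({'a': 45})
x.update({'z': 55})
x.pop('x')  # 95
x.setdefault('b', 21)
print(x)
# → {'a': 45, 'c': 27, 'z': 55, 'b': 21}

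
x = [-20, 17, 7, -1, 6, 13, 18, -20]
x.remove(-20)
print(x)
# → [17, 7, -1, 6, 13, 18, -20]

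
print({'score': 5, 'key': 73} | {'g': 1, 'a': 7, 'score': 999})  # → {'score': 999, 'key': 73, 'g': 1, 'a': 7}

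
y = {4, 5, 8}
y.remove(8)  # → {4, 5}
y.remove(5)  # {4}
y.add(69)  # {4, 69}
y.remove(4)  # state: {69}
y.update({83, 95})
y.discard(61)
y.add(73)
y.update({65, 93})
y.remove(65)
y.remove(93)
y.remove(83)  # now {69, 73, 95}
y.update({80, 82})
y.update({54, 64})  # {54, 64, 69, 73, 80, 82, 95}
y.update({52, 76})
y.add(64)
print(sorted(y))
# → [52, 54, 64, 69, 73, 76, 80, 82, 95]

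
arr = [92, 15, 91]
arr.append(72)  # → [92, 15, 91, 72]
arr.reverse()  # [72, 91, 15, 92]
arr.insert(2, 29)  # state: [72, 91, 29, 15, 92]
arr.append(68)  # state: [72, 91, 29, 15, 92, 68]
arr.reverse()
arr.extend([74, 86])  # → [68, 92, 15, 29, 91, 72, 74, 86]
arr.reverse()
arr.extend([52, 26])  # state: [86, 74, 72, 91, 29, 15, 92, 68, 52, 26]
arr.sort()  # [15, 26, 29, 52, 68, 72, 74, 86, 91, 92]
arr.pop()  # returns 92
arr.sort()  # [15, 26, 29, 52, 68, 72, 74, 86, 91]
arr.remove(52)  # [15, 26, 29, 68, 72, 74, 86, 91]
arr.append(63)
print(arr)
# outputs [15, 26, 29, 68, 72, 74, 86, 91, 63]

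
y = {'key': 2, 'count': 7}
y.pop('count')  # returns 7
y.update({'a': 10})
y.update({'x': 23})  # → {'key': 2, 'a': 10, 'x': 23}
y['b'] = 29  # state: {'key': 2, 'a': 10, 'x': 23, 'b': 29}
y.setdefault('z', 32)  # 32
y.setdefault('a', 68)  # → 10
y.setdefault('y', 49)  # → 49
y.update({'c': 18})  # {'key': 2, 'a': 10, 'x': 23, 'b': 29, 'z': 32, 'y': 49, 'c': 18}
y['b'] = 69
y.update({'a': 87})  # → {'key': 2, 'a': 87, 'x': 23, 'b': 69, 'z': 32, 'y': 49, 'c': 18}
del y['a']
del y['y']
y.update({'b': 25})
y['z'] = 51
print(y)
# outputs {'key': 2, 'x': 23, 'b': 25, 'z': 51, 'c': 18}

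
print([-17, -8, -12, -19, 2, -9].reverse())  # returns None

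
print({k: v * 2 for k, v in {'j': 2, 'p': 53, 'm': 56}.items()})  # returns {'j': 4, 'p': 106, 'm': 112}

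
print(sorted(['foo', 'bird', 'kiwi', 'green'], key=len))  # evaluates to ['foo', 'bird', 'kiwi', 'green']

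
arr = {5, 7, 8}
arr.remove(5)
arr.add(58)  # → {7, 8, 58}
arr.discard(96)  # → {7, 8, 58}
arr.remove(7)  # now {8, 58}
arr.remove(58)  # {8}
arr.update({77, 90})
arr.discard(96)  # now {8, 77, 90}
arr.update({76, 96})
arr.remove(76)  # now {8, 77, 90, 96}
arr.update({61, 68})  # {8, 61, 68, 77, 90, 96}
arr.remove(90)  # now {8, 61, 68, 77, 96}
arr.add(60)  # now {8, 60, 61, 68, 77, 96}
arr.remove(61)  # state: {8, 60, 68, 77, 96}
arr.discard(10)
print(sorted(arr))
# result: [8, 60, 68, 77, 96]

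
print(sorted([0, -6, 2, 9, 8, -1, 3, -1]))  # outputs [-6, -1, -1, 0, 2, 3, 8, 9]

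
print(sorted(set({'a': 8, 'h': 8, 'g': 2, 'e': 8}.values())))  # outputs [2, 8]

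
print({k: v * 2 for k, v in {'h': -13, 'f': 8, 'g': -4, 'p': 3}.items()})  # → {'h': -26, 'f': 16, 'g': -8, 'p': 6}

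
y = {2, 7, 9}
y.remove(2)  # {7, 9}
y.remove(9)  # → {7}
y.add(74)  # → {7, 74}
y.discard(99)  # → {7, 74}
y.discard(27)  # {7, 74}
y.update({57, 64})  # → {7, 57, 64, 74}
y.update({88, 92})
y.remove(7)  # {57, 64, 74, 88, 92}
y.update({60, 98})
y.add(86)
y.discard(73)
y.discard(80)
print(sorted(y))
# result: [57, 60, 64, 74, 86, 88, 92, 98]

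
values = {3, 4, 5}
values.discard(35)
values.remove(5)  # {3, 4}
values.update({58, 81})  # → {3, 4, 58, 81}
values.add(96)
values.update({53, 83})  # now {3, 4, 53, 58, 81, 83, 96}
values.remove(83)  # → {3, 4, 53, 58, 81, 96}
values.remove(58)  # {3, 4, 53, 81, 96}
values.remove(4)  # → {3, 53, 81, 96}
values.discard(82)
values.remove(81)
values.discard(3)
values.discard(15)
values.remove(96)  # {53}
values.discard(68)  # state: {53}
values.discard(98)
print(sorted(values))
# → [53]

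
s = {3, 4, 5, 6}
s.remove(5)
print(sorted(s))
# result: [3, 4, 6]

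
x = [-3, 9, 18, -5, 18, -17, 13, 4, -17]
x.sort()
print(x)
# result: [-17, -17, -5, -3, 4, 9, 13, 18, 18]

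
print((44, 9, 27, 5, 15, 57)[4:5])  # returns (15,)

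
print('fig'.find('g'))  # 2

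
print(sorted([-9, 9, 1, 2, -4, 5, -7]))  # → [-9, -7, -4, 1, 2, 5, 9]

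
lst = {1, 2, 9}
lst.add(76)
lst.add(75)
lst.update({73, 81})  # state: {1, 2, 9, 73, 75, 76, 81}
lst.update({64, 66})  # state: {1, 2, 9, 64, 66, 73, 75, 76, 81}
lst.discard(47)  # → {1, 2, 9, 64, 66, 73, 75, 76, 81}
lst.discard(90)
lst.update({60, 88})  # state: {1, 2, 9, 60, 64, 66, 73, 75, 76, 81, 88}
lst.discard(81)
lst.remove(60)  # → {1, 2, 9, 64, 66, 73, 75, 76, 88}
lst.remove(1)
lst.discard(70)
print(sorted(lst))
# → [2, 9, 64, 66, 73, 75, 76, 88]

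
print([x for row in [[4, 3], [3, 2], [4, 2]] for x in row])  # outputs [4, 3, 3, 2, 4, 2]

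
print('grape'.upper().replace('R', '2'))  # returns G2APE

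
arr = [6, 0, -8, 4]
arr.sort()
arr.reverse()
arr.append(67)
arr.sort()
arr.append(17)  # [-8, 0, 4, 6, 67, 17]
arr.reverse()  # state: [17, 67, 6, 4, 0, -8]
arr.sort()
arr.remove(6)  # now [-8, 0, 4, 17, 67]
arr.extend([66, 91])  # [-8, 0, 4, 17, 67, 66, 91]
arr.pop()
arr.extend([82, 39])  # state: [-8, 0, 4, 17, 67, 66, 82, 39]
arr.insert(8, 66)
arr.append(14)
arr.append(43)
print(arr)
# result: [-8, 0, 4, 17, 67, 66, 82, 39, 66, 14, 43]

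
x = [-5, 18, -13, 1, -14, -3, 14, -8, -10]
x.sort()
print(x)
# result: [-14, -13, -10, -8, -5, -3, 1, 14, 18]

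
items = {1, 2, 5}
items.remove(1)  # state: {2, 5}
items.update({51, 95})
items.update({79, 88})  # {2, 5, 51, 79, 88, 95}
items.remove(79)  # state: {2, 5, 51, 88, 95}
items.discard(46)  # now {2, 5, 51, 88, 95}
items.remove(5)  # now {2, 51, 88, 95}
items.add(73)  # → {2, 51, 73, 88, 95}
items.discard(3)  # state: {2, 51, 73, 88, 95}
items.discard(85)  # {2, 51, 73, 88, 95}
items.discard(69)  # {2, 51, 73, 88, 95}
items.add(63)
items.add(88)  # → {2, 51, 63, 73, 88, 95}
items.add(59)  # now {2, 51, 59, 63, 73, 88, 95}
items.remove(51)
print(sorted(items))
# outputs [2, 59, 63, 73, 88, 95]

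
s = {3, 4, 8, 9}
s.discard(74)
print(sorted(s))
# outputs [3, 4, 8, 9]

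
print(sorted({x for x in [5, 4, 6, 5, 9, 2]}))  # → [2, 4, 5, 6, 9]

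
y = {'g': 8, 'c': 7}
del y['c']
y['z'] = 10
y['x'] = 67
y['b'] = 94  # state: {'g': 8, 'z': 10, 'x': 67, 'b': 94}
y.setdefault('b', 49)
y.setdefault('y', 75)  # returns 75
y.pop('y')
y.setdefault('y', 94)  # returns 94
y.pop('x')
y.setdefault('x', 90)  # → 90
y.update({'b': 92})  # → {'g': 8, 'z': 10, 'b': 92, 'y': 94, 'x': 90}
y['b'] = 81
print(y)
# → {'g': 8, 'z': 10, 'b': 81, 'y': 94, 'x': 90}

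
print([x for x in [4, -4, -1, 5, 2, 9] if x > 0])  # [4, 5, 2, 9]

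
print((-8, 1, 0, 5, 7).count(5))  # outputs 1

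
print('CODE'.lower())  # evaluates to code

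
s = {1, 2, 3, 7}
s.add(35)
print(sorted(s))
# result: [1, 2, 3, 7, 35]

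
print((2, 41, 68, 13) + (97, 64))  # (2, 41, 68, 13, 97, 64)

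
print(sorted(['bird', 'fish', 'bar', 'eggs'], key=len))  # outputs ['bar', 'bird', 'fish', 'eggs']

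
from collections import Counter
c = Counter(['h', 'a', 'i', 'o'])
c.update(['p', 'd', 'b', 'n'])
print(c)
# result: Counter({'h': 1, 'a': 1, 'i': 1, 'o': 1, 'p': 1, 'd': 1, 'b': 1, 'n': 1})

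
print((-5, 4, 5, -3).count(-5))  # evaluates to 1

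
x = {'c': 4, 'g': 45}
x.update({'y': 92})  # {'c': 4, 'g': 45, 'y': 92}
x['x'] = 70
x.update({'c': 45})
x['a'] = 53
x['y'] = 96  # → {'c': 45, 'g': 45, 'y': 96, 'x': 70, 'a': 53}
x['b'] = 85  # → {'c': 45, 'g': 45, 'y': 96, 'x': 70, 'a': 53, 'b': 85}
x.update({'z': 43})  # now {'c': 45, 'g': 45, 'y': 96, 'x': 70, 'a': 53, 'b': 85, 'z': 43}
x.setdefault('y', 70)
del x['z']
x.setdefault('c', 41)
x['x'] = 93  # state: {'c': 45, 'g': 45, 'y': 96, 'x': 93, 'a': 53, 'b': 85}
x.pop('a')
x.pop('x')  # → 93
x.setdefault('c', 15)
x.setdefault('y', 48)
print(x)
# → {'c': 45, 'g': 45, 'y': 96, 'b': 85}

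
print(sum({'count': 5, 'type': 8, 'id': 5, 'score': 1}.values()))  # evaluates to 19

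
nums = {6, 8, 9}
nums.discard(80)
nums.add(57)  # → {6, 8, 9, 57}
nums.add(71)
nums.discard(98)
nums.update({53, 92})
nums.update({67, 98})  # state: {6, 8, 9, 53, 57, 67, 71, 92, 98}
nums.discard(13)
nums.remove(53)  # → {6, 8, 9, 57, 67, 71, 92, 98}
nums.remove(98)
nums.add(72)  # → {6, 8, 9, 57, 67, 71, 72, 92}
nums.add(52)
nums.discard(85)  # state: {6, 8, 9, 52, 57, 67, 71, 72, 92}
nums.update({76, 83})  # {6, 8, 9, 52, 57, 67, 71, 72, 76, 83, 92}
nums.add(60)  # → {6, 8, 9, 52, 57, 60, 67, 71, 72, 76, 83, 92}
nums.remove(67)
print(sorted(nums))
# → [6, 8, 9, 52, 57, 60, 71, 72, 76, 83, 92]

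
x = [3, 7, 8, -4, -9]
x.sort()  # [-9, -4, 3, 7, 8]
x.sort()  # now [-9, -4, 3, 7, 8]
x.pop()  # 8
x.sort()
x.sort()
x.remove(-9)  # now [-4, 3, 7]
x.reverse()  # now [7, 3, -4]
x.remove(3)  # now [7, -4]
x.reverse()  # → [-4, 7]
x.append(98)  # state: [-4, 7, 98]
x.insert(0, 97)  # [97, -4, 7, 98]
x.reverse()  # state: [98, 7, -4, 97]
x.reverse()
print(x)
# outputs [97, -4, 7, 98]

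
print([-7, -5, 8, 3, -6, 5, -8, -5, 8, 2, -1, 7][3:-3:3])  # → [3, -8]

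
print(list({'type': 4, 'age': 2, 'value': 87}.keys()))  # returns ['type', 'age', 'value']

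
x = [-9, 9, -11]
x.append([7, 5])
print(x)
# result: [-9, 9, -11, [7, 5]]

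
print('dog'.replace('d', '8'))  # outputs 8og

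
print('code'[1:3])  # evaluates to od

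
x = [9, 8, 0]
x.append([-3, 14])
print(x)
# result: [9, 8, 0, [-3, 14]]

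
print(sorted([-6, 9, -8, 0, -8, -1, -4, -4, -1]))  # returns [-8, -8, -6, -4, -4, -1, -1, 0, 9]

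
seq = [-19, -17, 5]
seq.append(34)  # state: [-19, -17, 5, 34]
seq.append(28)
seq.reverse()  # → [28, 34, 5, -17, -19]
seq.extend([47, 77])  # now [28, 34, 5, -17, -19, 47, 77]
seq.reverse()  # [77, 47, -19, -17, 5, 34, 28]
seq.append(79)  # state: [77, 47, -19, -17, 5, 34, 28, 79]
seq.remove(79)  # [77, 47, -19, -17, 5, 34, 28]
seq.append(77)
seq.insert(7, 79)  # [77, 47, -19, -17, 5, 34, 28, 79, 77]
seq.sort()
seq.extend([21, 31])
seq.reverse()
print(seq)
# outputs [31, 21, 79, 77, 77, 47, 34, 28, 5, -17, -19]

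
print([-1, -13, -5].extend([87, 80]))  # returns None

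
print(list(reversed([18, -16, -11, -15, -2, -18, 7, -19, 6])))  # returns [6, -19, 7, -18, -2, -15, -11, -16, 18]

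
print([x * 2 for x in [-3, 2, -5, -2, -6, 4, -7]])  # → [-6, 4, -10, -4, -12, 8, -14]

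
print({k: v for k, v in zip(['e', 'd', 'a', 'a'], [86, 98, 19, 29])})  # {'e': 86, 'd': 98, 'a': 29}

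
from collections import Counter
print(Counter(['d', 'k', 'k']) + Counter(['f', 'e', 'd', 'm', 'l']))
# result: Counter({'d': 2, 'k': 2, 'f': 1, 'e': 1, 'm': 1, 'l': 1})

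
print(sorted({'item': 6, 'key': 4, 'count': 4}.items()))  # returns [('count', 4), ('item', 6), ('key', 4)]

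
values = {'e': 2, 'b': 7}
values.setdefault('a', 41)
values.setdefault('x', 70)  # 70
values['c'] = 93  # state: {'e': 2, 'b': 7, 'a': 41, 'x': 70, 'c': 93}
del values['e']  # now {'b': 7, 'a': 41, 'x': 70, 'c': 93}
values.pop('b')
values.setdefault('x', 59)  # 70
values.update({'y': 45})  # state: {'a': 41, 'x': 70, 'c': 93, 'y': 45}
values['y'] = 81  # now {'a': 41, 'x': 70, 'c': 93, 'y': 81}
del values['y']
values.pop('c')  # 93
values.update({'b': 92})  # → {'a': 41, 'x': 70, 'b': 92}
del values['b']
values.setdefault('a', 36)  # 41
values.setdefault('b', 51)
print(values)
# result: {'a': 41, 'x': 70, 'b': 51}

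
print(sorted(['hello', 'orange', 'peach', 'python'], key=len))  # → ['hello', 'peach', 'orange', 'python']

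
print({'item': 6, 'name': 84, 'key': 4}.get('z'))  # None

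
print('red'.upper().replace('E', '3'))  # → R3D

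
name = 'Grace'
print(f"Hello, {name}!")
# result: Hello, Grace!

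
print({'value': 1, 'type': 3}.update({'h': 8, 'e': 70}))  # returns None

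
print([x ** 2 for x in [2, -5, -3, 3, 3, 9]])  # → [4, 25, 9, 9, 9, 81]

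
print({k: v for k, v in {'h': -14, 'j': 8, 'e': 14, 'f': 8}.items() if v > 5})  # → {'j': 8, 'e': 14, 'f': 8}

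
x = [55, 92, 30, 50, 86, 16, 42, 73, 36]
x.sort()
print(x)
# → [16, 30, 36, 42, 50, 55, 73, 86, 92]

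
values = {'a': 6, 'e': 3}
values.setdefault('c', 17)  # 17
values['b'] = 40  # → {'a': 6, 'e': 3, 'c': 17, 'b': 40}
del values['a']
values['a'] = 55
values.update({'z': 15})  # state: {'e': 3, 'c': 17, 'b': 40, 'a': 55, 'z': 15}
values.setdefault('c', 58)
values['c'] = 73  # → {'e': 3, 'c': 73, 'b': 40, 'a': 55, 'z': 15}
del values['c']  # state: {'e': 3, 'b': 40, 'a': 55, 'z': 15}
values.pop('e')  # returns 3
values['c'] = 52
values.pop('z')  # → 15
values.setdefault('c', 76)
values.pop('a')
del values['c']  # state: {'b': 40}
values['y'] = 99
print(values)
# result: {'b': 40, 'y': 99}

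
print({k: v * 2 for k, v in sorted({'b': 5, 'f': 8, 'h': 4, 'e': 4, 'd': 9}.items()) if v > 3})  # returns {'b': 10, 'd': 18, 'e': 8, 'f': 16, 'h': 8}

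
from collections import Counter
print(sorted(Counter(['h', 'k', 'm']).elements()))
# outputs ['h', 'k', 'm']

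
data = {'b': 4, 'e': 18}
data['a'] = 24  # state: {'b': 4, 'e': 18, 'a': 24}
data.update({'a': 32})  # {'b': 4, 'e': 18, 'a': 32}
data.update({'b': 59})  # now {'b': 59, 'e': 18, 'a': 32}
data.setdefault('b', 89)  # 59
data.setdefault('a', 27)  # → 32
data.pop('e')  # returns 18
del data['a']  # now {'b': 59}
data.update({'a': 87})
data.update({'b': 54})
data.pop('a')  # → 87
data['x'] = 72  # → {'b': 54, 'x': 72}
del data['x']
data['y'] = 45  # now {'b': 54, 'y': 45}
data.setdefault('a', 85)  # 85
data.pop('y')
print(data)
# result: {'b': 54, 'a': 85}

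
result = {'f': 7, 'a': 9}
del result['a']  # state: {'f': 7}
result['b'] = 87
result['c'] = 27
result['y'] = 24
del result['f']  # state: {'b': 87, 'c': 27, 'y': 24}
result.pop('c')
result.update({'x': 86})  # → {'b': 87, 'y': 24, 'x': 86}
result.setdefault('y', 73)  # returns 24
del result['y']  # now {'b': 87, 'x': 86}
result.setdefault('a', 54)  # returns 54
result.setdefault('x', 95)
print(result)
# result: {'b': 87, 'x': 86, 'a': 54}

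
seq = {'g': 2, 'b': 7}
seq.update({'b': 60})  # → {'g': 2, 'b': 60}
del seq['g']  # {'b': 60}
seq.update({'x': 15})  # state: {'b': 60, 'x': 15}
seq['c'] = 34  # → {'b': 60, 'x': 15, 'c': 34}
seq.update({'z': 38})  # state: {'b': 60, 'x': 15, 'c': 34, 'z': 38}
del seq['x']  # {'b': 60, 'c': 34, 'z': 38}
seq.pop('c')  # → 34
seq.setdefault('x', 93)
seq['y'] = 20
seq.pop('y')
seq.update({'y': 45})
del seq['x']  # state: {'b': 60, 'z': 38, 'y': 45}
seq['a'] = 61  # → {'b': 60, 'z': 38, 'y': 45, 'a': 61}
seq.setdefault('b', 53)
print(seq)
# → {'b': 60, 'z': 38, 'y': 45, 'a': 61}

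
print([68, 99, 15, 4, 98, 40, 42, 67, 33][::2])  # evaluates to [68, 15, 98, 42, 33]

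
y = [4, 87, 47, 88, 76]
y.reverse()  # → [76, 88, 47, 87, 4]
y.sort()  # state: [4, 47, 76, 87, 88]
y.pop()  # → 88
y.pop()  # 87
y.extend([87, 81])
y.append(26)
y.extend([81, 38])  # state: [4, 47, 76, 87, 81, 26, 81, 38]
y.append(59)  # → [4, 47, 76, 87, 81, 26, 81, 38, 59]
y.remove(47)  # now [4, 76, 87, 81, 26, 81, 38, 59]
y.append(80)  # [4, 76, 87, 81, 26, 81, 38, 59, 80]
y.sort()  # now [4, 26, 38, 59, 76, 80, 81, 81, 87]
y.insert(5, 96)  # [4, 26, 38, 59, 76, 96, 80, 81, 81, 87]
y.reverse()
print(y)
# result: [87, 81, 81, 80, 96, 76, 59, 38, 26, 4]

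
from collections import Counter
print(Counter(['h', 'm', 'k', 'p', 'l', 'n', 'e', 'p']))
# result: Counter({'p': 2, 'h': 1, 'm': 1, 'k': 1, 'l': 1, 'n': 1, 'e': 1})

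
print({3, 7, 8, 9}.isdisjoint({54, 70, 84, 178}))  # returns True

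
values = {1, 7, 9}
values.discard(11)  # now {1, 7, 9}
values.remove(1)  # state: {7, 9}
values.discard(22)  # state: {7, 9}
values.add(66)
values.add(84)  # {7, 9, 66, 84}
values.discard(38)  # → {7, 9, 66, 84}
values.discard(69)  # {7, 9, 66, 84}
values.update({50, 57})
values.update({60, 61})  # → {7, 9, 50, 57, 60, 61, 66, 84}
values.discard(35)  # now {7, 9, 50, 57, 60, 61, 66, 84}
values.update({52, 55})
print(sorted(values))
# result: [7, 9, 50, 52, 55, 57, 60, 61, 66, 84]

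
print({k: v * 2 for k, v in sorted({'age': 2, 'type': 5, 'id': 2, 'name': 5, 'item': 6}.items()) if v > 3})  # {'item': 12, 'name': 10, 'type': 10}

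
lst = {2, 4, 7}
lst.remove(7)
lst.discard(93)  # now {2, 4}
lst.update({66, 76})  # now {2, 4, 66, 76}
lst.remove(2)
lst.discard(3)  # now {4, 66, 76}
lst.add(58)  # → {4, 58, 66, 76}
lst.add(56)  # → {4, 56, 58, 66, 76}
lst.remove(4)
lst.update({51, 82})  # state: {51, 56, 58, 66, 76, 82}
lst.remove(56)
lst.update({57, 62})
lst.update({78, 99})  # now {51, 57, 58, 62, 66, 76, 78, 82, 99}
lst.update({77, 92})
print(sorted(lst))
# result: [51, 57, 58, 62, 66, 76, 77, 78, 82, 92, 99]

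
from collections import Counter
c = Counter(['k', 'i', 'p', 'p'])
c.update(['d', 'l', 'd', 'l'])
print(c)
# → Counter({'p': 2, 'd': 2, 'l': 2, 'k': 1, 'i': 1})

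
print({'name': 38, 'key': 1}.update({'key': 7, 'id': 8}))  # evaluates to None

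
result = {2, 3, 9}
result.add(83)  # {2, 3, 9, 83}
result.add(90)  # {2, 3, 9, 83, 90}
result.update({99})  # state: {2, 3, 9, 83, 90, 99}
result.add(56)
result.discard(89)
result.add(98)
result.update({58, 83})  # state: {2, 3, 9, 56, 58, 83, 90, 98, 99}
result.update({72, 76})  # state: {2, 3, 9, 56, 58, 72, 76, 83, 90, 98, 99}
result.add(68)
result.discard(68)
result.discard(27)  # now {2, 3, 9, 56, 58, 72, 76, 83, 90, 98, 99}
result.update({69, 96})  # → {2, 3, 9, 56, 58, 69, 72, 76, 83, 90, 96, 98, 99}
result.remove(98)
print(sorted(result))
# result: [2, 3, 9, 56, 58, 69, 72, 76, 83, 90, 96, 99]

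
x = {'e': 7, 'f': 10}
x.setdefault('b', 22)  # 22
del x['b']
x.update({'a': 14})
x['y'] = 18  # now {'e': 7, 'f': 10, 'a': 14, 'y': 18}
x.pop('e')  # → 7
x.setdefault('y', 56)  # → 18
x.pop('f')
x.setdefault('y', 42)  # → 18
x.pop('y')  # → 18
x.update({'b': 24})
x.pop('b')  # 24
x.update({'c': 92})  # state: {'a': 14, 'c': 92}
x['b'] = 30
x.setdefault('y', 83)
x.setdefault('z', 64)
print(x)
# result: {'a': 14, 'c': 92, 'b': 30, 'y': 83, 'z': 64}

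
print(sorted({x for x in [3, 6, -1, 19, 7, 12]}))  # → [-1, 3, 6, 7, 12, 19]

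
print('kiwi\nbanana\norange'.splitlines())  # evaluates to ['kiwi', 'banana', 'orange']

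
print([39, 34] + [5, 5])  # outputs [39, 34, 5, 5]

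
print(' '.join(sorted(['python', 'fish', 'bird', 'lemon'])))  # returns bird fish lemon python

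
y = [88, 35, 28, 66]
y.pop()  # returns 66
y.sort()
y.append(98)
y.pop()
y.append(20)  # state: [28, 35, 88, 20]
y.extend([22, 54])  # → [28, 35, 88, 20, 22, 54]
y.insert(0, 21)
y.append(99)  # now [21, 28, 35, 88, 20, 22, 54, 99]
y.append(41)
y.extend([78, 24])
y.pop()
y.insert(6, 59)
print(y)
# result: [21, 28, 35, 88, 20, 22, 59, 54, 99, 41, 78]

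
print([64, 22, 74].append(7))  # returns None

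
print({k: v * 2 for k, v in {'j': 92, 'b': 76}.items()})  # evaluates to {'j': 184, 'b': 152}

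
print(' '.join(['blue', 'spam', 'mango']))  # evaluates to blue spam mango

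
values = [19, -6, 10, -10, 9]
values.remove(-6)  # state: [19, 10, -10, 9]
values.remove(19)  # [10, -10, 9]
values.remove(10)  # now [-10, 9]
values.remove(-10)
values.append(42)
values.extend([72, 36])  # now [9, 42, 72, 36]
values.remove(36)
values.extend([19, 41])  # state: [9, 42, 72, 19, 41]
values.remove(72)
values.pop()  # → 41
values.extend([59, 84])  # [9, 42, 19, 59, 84]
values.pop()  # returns 84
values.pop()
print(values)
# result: [9, 42, 19]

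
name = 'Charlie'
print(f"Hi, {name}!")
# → Hi, Charlie!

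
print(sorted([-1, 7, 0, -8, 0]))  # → [-8, -1, 0, 0, 7]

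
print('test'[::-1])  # tset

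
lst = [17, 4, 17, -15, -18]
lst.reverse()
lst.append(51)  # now [-18, -15, 17, 4, 17, 51]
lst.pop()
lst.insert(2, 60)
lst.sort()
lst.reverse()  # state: [60, 17, 17, 4, -15, -18]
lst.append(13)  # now [60, 17, 17, 4, -15, -18, 13]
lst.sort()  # [-18, -15, 4, 13, 17, 17, 60]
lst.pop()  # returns 60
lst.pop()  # 17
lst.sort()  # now [-18, -15, 4, 13, 17]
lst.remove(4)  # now [-18, -15, 13, 17]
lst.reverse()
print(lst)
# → [17, 13, -15, -18]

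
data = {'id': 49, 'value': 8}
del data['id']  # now {'value': 8}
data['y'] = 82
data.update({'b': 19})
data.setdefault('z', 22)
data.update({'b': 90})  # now {'value': 8, 'y': 82, 'b': 90, 'z': 22}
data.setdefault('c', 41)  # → 41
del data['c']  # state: {'value': 8, 'y': 82, 'b': 90, 'z': 22}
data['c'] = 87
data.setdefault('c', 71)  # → 87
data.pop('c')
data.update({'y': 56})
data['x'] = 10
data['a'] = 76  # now {'value': 8, 'y': 56, 'b': 90, 'z': 22, 'x': 10, 'a': 76}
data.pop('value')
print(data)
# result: {'y': 56, 'b': 90, 'z': 22, 'x': 10, 'a': 76}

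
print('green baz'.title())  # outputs Green Baz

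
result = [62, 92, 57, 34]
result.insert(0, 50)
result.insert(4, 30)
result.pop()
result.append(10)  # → [50, 62, 92, 57, 30, 10]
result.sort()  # [10, 30, 50, 57, 62, 92]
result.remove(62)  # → [10, 30, 50, 57, 92]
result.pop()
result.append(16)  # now [10, 30, 50, 57, 16]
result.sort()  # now [10, 16, 30, 50, 57]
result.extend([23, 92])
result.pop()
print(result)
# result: [10, 16, 30, 50, 57, 23]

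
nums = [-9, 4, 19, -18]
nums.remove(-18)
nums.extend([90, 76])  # [-9, 4, 19, 90, 76]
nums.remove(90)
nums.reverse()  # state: [76, 19, 4, -9]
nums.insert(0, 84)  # [84, 76, 19, 4, -9]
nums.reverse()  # [-9, 4, 19, 76, 84]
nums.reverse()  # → [84, 76, 19, 4, -9]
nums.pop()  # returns -9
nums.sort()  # [4, 19, 76, 84]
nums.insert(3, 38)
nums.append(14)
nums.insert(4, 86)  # [4, 19, 76, 38, 86, 84, 14]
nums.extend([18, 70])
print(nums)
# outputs [4, 19, 76, 38, 86, 84, 14, 18, 70]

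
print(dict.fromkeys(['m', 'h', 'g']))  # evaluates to {'m': None, 'h': None, 'g': None}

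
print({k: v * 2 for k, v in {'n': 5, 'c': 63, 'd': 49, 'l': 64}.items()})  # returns {'n': 10, 'c': 126, 'd': 98, 'l': 128}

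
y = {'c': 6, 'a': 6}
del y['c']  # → {'a': 6}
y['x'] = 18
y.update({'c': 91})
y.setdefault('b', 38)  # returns 38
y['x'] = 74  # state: {'a': 6, 'x': 74, 'c': 91, 'b': 38}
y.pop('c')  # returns 91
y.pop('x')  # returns 74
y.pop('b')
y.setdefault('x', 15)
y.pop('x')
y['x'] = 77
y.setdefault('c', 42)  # 42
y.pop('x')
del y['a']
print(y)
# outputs {'c': 42}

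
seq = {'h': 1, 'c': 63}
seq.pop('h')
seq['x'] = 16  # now {'c': 63, 'x': 16}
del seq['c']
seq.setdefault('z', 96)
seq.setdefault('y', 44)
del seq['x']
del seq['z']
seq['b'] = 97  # {'y': 44, 'b': 97}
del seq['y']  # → {'b': 97}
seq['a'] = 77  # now {'b': 97, 'a': 77}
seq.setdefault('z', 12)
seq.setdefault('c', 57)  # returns 57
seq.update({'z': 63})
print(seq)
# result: {'b': 97, 'a': 77, 'z': 63, 'c': 57}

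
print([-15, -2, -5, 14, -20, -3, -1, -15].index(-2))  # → 1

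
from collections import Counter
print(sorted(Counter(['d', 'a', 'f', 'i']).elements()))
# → ['a', 'd', 'f', 'i']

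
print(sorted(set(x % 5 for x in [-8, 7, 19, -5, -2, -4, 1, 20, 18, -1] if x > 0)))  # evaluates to [0, 1, 2, 3, 4]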